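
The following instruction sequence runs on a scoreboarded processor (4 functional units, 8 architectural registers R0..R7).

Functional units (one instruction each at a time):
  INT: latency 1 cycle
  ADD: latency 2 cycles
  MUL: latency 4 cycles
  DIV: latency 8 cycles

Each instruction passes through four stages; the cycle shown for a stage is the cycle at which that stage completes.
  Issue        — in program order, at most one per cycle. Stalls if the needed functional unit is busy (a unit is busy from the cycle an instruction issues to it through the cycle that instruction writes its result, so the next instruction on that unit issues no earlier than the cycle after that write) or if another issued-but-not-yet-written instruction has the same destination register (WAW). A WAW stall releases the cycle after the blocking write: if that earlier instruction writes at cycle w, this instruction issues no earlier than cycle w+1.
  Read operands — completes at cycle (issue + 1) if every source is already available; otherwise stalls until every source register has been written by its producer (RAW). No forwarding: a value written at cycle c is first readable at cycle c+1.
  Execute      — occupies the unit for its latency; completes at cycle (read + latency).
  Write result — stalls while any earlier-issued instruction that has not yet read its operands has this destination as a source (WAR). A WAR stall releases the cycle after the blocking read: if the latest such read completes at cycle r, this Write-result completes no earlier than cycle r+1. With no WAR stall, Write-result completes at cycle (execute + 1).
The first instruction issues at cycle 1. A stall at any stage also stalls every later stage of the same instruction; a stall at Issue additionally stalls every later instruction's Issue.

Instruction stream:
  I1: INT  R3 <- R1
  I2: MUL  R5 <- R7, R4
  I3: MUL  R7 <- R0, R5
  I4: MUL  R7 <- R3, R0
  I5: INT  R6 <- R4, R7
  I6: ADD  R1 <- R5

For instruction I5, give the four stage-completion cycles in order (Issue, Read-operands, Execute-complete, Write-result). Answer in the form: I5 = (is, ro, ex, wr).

I1: IS=1 RO=2 EX=3 WR=4
I2: IS=2 RO=3 EX=7 WR=8
I3: IS=9 RO=10 EX=14 WR=15  [struct: MUL busy until I2 writes@8]
I4: IS=16 RO=17 EX=21 WR=22  [struct: MUL busy until I3 writes@15]
I5: IS=17 RO=23 EX=24 WR=25  [RAW R7: wait I4 write@22]
I6: IS=18 RO=19 EX=21 WR=22

I5 = (17, 23, 24, 25)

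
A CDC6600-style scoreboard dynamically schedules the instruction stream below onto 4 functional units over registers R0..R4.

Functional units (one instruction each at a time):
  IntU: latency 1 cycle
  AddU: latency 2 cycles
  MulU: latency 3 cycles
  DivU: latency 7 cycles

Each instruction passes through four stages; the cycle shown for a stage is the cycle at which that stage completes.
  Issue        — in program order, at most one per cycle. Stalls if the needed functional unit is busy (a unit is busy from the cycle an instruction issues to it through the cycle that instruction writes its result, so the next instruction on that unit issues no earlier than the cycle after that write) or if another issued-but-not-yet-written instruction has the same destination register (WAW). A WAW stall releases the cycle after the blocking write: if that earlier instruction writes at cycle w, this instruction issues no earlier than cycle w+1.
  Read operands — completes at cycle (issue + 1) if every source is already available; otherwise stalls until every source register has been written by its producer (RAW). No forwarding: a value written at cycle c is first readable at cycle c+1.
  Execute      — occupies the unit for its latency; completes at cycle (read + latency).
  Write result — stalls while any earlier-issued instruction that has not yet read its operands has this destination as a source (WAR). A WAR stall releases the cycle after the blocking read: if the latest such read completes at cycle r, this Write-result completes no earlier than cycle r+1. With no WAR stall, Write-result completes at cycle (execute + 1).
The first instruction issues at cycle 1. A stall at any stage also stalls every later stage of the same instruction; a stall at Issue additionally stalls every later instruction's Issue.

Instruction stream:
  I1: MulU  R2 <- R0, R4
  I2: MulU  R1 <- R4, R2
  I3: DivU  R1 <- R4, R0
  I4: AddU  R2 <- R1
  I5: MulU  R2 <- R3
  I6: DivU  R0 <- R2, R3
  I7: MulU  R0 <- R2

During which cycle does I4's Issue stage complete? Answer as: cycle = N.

[1] issue I1 (MulU)
[2] I1 read-ops
[5] I1 finished on MulU
[6] I1→R2
[7] issue I2 (MulU)
[8] I2 read-ops
[11] I2 finished on MulU
[12] I2→R1
[13] issue I3 (DivU)
[14] I3 read-ops · issue I4 (AddU)
[21] I3 finished on DivU
[22] I3→R1
[23] I4 read-ops
[25] I4 finished on AddU
[26] I4→R2
[27] issue I5 (MulU)
[28] I5 read-ops · issue I6 (DivU)
[31] I5 finished on MulU
[32] I5→R2
[33] I6 read-ops
[40] I6 finished on DivU
[41] I6→R0
[42] issue I7 (MulU)
[43] I7 read-ops
[46] I7 finished on MulU
[47] I7→R0

cycle = 14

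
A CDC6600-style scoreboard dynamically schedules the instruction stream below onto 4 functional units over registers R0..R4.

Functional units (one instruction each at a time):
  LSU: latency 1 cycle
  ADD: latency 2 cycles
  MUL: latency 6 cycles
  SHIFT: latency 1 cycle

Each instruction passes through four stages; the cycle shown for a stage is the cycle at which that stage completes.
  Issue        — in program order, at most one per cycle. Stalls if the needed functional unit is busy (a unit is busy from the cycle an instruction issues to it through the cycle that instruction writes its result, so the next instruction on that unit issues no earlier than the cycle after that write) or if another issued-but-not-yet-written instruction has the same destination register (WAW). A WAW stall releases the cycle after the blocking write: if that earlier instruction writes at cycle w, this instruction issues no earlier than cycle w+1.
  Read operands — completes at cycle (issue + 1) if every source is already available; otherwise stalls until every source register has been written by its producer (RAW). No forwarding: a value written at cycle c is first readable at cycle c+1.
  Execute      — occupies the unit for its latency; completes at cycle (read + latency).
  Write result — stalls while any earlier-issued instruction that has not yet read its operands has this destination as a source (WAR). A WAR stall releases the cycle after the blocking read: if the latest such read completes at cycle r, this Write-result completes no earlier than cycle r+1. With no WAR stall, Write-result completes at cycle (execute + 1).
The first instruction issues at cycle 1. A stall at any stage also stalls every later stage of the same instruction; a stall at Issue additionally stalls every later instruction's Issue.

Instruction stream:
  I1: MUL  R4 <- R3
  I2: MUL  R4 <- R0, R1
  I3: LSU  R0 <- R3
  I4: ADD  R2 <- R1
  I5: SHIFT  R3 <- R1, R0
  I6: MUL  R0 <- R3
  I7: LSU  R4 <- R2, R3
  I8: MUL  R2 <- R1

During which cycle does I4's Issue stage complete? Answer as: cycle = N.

I1: IS=1 RO=2 EX=8 WR=9
I2: IS=10 RO=11 EX=17 WR=18  [struct: MUL busy until I1 writes@9]
I3: IS=11 RO=12 EX=13 WR=14
I4: IS=12 RO=13 EX=15 WR=16
I5: IS=13 RO=15 EX=16 WR=17  [RAW R0: wait I3 write@14]
I6: IS=19 RO=20 EX=26 WR=27  [struct: MUL busy until I2 writes@18]
I7: IS=20 RO=21 EX=22 WR=23
I8: IS=28 RO=29 EX=35 WR=36  [struct: MUL busy until I6 writes@27]

cycle = 12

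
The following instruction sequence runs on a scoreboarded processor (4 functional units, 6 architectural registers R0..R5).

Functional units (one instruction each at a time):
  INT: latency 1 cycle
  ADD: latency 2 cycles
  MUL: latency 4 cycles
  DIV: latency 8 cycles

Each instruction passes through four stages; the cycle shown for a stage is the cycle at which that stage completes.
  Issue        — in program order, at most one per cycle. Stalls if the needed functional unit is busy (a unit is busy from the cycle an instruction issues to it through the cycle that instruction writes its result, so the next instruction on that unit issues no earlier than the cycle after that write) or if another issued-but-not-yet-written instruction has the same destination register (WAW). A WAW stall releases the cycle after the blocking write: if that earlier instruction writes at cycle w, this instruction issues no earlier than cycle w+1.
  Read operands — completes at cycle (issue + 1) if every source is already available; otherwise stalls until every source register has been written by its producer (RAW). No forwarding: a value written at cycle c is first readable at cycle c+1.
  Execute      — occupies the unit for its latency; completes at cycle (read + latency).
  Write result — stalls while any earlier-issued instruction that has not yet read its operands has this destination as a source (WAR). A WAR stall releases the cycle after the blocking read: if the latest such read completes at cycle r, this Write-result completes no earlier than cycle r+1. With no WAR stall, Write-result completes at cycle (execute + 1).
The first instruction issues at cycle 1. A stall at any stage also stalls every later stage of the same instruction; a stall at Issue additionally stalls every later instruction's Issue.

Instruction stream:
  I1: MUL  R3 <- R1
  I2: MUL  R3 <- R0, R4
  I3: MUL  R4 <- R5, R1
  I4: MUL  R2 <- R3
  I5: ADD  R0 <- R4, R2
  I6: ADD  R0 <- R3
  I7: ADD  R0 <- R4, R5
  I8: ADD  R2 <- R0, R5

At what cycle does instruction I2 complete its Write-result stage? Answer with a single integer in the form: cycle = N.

I1  is:1  ro:2  ex:6  wr:7
I2  is:8  ro:9  ex:13  wr:14  — struct: MUL busy until I1 writes@7
I3  is:15  ro:16  ex:20  wr:21  — struct: MUL busy until I2 writes@14
I4  is:22  ro:23  ex:27  wr:28  — struct: MUL busy until I3 writes@21
I5  is:23  ro:29  ex:31  wr:32  — RAW R2: wait I4 write@28
I6  is:33  ro:34  ex:36  wr:37  — struct: ADD busy until I5 writes@32
I7  is:38  ro:39  ex:41  wr:42  — struct: ADD busy until I6 writes@37
I8  is:43  ro:44  ex:46  wr:47  — struct: ADD busy until I7 writes@42

cycle = 14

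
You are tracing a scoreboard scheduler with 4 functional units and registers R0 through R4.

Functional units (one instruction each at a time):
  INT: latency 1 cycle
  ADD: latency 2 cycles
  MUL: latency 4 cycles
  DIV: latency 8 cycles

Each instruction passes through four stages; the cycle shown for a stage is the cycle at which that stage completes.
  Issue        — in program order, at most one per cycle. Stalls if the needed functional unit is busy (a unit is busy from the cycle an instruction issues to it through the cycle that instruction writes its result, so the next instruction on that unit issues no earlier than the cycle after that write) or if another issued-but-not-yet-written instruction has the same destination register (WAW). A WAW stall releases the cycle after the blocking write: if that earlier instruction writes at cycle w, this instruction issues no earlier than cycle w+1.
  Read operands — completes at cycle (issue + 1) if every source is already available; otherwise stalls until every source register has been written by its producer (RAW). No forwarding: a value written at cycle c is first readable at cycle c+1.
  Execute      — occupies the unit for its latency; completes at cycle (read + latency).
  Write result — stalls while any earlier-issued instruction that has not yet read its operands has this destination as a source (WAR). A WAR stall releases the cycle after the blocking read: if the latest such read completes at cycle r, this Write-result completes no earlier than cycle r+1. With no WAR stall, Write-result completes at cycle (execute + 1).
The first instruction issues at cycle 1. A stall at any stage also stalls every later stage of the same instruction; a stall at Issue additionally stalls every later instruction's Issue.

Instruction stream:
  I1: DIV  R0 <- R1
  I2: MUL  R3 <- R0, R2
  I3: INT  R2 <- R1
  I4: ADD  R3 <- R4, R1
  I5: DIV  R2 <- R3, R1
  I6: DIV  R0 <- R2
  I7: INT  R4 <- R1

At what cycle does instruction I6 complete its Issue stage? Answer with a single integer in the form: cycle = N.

cycle = 33

1) issue 1, read 2, done 10, write 11
2) issue 2, read 12, done 16, write 17  <RAW R0: wait I1 write@11>
3) issue 3, read 4, done 5, write 13  <WAR R2: wait I2 read@12>
4) issue 18, read 19, done 21, write 22  <WAW R3: wait I2 write@17>
5) issue 19, read 23, done 31, write 32  <RAW R3: wait I4 write@22>
6) issue 33, read 34, done 42, write 43  <struct: DIV busy until I5 writes@32>
7) issue 34, read 35, done 36, write 37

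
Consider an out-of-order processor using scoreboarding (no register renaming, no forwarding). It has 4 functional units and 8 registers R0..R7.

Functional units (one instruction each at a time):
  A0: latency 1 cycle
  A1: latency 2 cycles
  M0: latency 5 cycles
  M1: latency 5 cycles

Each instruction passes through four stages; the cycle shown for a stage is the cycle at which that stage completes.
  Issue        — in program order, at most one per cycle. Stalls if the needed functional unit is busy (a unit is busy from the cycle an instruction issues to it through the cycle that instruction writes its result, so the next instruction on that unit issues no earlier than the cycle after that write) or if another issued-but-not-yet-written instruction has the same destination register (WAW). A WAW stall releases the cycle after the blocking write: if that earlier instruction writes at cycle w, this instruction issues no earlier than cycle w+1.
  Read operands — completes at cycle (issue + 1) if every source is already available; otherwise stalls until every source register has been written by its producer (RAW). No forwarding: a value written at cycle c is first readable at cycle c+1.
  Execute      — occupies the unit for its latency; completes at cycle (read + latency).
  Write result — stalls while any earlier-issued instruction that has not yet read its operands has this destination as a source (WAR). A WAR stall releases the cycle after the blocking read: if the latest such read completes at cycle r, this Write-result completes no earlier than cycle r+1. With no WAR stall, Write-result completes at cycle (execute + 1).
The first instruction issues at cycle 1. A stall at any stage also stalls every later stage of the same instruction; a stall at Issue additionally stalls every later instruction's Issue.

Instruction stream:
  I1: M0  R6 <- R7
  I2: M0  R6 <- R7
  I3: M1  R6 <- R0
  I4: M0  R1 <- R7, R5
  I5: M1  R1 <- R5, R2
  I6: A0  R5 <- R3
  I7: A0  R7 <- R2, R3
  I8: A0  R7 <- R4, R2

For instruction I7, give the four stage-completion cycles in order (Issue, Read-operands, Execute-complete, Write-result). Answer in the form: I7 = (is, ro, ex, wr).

I1: IS=1 RO=2 EX=7 WR=8
I2: IS=9 RO=10 EX=15 WR=16  [struct: M0 busy until I1 writes@8]
I3: IS=17 RO=18 EX=23 WR=24  [WAW R6: wait I2 write@16]
I4: IS=18 RO=19 EX=24 WR=25
I5: IS=26 RO=27 EX=32 WR=33  [WAW R1: wait I4 write@25]
I6: IS=27 RO=28 EX=29 WR=30
I7: IS=31 RO=32 EX=33 WR=34  [struct: A0 busy until I6 writes@30]
I8: IS=35 RO=36 EX=37 WR=38  [struct: A0 busy until I7 writes@34]

I7 = (31, 32, 33, 34)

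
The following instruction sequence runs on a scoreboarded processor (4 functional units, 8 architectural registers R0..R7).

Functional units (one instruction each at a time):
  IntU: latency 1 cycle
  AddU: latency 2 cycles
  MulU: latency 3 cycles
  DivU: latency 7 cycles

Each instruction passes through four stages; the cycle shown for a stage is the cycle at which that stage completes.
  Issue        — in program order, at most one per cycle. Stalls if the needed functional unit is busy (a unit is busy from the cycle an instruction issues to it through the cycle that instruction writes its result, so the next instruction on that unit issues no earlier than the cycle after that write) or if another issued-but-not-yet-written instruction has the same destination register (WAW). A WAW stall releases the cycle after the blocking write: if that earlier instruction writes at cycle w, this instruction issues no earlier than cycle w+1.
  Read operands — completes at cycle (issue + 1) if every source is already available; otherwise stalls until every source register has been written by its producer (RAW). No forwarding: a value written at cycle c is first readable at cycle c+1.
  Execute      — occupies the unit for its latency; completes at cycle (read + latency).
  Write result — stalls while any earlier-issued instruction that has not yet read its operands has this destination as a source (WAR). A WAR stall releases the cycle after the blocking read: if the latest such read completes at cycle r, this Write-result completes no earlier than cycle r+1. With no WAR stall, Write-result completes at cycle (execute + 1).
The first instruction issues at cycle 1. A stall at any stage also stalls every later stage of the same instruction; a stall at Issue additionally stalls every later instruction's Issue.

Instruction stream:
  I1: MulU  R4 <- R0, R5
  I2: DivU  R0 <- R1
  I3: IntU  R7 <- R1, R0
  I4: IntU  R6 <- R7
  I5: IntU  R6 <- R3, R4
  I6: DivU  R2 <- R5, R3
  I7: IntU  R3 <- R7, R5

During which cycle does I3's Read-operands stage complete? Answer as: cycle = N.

cycle = 12

cycle 1: I1 dispatched to MulU
cycle 2: I1 operands ready | I2 dispatched to DivU
cycle 3: I2 operands ready | I3 dispatched to IntU
cycle 5: I1 complete
cycle 6: R4←I1
cycle 10: I2 complete
cycle 11: R0←I2
cycle 12: I3 operands ready
cycle 13: I3 complete
cycle 14: R7←I3
cycle 15: I4 dispatched to IntU
cycle 16: I4 operands ready
cycle 17: I4 complete
cycle 18: R6←I4
cycle 19: I5 dispatched to IntU
cycle 20: I5 operands ready | I6 dispatched to DivU
cycle 21: I5 complete | I6 operands ready
cycle 22: R6←I5
cycle 23: I7 dispatched to IntU
cycle 24: I7 operands ready
cycle 25: I7 complete
cycle 26: R3←I7
cycle 28: I6 complete
cycle 29: R2←I6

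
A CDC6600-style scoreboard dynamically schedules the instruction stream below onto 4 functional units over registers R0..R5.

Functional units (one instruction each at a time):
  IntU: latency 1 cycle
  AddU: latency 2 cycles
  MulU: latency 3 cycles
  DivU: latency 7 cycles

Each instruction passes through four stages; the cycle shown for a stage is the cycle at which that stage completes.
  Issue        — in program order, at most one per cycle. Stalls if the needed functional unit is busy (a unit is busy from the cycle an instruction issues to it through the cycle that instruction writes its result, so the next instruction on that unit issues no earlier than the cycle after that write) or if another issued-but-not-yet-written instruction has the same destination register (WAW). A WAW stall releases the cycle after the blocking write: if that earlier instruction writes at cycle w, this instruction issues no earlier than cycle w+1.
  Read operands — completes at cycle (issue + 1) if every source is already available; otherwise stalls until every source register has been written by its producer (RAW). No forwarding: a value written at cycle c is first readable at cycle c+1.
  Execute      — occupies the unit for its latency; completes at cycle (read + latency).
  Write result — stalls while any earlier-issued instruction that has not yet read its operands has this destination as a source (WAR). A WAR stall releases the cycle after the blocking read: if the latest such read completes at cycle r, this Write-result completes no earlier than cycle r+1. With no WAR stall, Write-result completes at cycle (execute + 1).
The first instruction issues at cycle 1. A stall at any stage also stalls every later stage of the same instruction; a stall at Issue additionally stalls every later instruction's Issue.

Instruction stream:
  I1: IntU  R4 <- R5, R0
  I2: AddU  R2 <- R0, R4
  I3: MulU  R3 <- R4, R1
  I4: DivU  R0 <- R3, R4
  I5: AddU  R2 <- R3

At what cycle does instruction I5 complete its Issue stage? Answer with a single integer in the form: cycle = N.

cycle = 9

I1 -> (1, 2, 3, 4)
I2 -> (2, 5, 7, 8)  // RAW R4: wait I1 write@4
I3 -> (3, 5, 8, 9)  // RAW R4: wait I1 write@4
I4 -> (4, 10, 17, 18)  // RAW R3: wait I3 write@9
I5 -> (9, 10, 12, 13)  // struct: AddU busy until I2 writes@8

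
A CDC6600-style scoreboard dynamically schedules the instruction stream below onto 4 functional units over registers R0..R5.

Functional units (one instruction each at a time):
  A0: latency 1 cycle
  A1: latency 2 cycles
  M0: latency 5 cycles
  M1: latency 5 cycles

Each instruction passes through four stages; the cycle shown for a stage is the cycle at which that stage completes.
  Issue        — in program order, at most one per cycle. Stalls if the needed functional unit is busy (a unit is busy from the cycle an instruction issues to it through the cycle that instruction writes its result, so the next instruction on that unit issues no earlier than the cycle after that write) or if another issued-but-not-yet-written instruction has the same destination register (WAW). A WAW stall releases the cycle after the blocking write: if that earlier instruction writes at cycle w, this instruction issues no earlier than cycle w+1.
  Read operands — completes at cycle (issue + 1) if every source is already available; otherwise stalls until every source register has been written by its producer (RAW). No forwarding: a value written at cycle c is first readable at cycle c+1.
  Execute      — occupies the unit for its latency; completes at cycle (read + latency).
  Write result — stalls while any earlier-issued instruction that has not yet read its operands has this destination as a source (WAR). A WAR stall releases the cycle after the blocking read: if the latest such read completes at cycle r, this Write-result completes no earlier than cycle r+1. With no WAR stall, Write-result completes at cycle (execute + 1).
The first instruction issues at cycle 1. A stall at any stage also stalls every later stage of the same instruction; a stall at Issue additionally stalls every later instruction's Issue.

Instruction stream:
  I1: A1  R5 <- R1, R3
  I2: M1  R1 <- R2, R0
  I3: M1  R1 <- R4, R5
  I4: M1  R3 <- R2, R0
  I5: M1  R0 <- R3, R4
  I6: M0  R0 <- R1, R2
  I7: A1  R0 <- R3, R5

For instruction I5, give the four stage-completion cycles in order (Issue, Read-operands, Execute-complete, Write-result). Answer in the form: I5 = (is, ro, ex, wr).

I5 = (26, 27, 32, 33)

I1: IS=1 RO=2 EX=4 WR=5
I2: IS=2 RO=3 EX=8 WR=9
I3: IS=10 RO=11 EX=16 WR=17  [struct: M1 busy until I2 writes@9]
I4: IS=18 RO=19 EX=24 WR=25  [struct: M1 busy until I3 writes@17]
I5: IS=26 RO=27 EX=32 WR=33  [struct: M1 busy until I4 writes@25]
I6: IS=34 RO=35 EX=40 WR=41  [WAW R0: wait I5 write@33]
I7: IS=42 RO=43 EX=45 WR=46  [WAW R0: wait I6 write@41]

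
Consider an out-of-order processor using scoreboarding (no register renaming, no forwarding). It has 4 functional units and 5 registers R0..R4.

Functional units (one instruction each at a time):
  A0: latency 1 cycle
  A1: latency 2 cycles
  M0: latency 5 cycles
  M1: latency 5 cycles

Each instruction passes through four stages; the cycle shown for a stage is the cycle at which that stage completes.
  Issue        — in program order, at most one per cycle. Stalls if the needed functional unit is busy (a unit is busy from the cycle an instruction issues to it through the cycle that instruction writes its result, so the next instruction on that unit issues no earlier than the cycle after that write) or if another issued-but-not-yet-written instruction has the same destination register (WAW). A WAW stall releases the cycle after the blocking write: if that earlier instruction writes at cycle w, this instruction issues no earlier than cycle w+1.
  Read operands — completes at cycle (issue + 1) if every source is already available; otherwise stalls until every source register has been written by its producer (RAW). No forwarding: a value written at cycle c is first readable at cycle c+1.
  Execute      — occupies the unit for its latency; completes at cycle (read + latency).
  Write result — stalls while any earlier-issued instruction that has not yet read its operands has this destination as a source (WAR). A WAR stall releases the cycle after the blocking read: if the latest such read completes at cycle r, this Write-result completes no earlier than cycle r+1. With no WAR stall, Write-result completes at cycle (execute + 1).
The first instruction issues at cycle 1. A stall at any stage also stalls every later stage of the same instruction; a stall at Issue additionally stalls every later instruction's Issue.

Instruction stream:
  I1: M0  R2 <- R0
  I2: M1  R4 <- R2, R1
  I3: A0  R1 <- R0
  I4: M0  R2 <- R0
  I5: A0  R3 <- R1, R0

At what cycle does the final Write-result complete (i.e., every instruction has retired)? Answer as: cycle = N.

cycle = 16

t=1  I1 dispatched to M0
t=2  I1 operands ready; I2 dispatched to M1
t=3  I3 dispatched to A0
t=4  I3 operands ready
t=5  I3 complete
t=7  I1 complete
t=8  R2←I1
t=9  I2 operands ready; I4 dispatched to M0
t=10  R1←I3; I4 operands ready
t=11  I5 dispatched to A0
t=12  I5 operands ready
t=13  I5 complete
t=14  I2 complete; R3←I5
t=15  R4←I2; I4 complete
t=16  R2←I4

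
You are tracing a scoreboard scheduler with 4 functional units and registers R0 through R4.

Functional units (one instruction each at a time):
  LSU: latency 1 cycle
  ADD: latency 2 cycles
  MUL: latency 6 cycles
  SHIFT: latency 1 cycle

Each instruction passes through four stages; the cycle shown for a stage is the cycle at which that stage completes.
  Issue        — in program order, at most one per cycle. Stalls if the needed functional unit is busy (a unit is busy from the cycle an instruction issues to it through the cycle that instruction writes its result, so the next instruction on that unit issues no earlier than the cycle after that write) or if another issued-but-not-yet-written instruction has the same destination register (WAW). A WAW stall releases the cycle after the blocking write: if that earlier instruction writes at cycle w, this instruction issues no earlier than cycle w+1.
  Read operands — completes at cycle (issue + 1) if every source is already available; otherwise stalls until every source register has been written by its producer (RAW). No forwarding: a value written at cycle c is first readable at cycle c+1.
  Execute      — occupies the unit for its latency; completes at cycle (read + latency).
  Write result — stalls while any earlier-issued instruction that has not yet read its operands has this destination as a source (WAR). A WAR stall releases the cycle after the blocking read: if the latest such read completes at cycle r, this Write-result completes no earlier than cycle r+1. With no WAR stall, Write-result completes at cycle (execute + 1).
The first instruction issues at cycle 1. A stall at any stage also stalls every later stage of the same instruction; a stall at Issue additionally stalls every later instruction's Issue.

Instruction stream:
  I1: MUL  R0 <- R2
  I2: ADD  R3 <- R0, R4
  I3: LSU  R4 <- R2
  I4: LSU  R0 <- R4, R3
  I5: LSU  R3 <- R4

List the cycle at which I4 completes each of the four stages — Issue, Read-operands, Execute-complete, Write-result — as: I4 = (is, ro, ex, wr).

I4 = (12, 14, 15, 16)

I1: IS=1 RO=2 EX=8 WR=9
I2: IS=2 RO=10 EX=12 WR=13  [RAW R0: wait I1 write@9]
I3: IS=3 RO=4 EX=5 WR=11  [WAR R4: wait I2 read@10]
I4: IS=12 RO=14 EX=15 WR=16  [struct: LSU busy until I3 writes@11; RAW R3: wait I2 write@13]
I5: IS=17 RO=18 EX=19 WR=20  [struct: LSU busy until I4 writes@16]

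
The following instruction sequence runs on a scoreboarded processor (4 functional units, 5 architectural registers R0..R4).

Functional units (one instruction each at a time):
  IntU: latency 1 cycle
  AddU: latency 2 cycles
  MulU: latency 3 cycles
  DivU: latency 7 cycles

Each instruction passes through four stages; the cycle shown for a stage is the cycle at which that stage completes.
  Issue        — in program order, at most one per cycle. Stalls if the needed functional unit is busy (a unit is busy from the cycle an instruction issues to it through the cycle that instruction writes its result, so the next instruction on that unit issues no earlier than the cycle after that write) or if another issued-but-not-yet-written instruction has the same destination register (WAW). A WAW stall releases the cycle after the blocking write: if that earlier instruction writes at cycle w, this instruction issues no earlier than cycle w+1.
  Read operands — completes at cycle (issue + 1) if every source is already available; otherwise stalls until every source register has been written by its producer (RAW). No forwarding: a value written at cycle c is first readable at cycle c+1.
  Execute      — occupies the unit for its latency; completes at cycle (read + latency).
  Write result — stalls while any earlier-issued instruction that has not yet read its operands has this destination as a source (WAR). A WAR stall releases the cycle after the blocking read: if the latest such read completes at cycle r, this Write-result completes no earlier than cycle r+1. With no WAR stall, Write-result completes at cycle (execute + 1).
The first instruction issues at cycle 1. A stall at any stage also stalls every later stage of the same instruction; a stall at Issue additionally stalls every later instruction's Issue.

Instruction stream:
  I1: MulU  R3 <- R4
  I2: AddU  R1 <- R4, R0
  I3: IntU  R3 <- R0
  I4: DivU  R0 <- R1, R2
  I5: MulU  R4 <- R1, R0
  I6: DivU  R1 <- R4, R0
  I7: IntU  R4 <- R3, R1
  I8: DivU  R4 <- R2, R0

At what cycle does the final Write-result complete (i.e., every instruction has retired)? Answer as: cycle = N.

cycle = 44

[I1] 1/2/5/6
[I2] 2/3/5/6
[I3] 7/8/9/10  (WAW R3: wait I1 write@6)
[I4] 8/9/16/17
[I5] 9/18/21/22  (RAW R0: wait I4 write@17)
[I6] 18/23/30/31  (struct: DivU busy until I4 writes@17; RAW R4: wait I5 write@22)
[I7] 23/32/33/34  (WAW R4: wait I5 write@22; RAW R1: wait I6 write@31)
[I8] 35/36/43/44  (WAW R4: wait I7 write@34)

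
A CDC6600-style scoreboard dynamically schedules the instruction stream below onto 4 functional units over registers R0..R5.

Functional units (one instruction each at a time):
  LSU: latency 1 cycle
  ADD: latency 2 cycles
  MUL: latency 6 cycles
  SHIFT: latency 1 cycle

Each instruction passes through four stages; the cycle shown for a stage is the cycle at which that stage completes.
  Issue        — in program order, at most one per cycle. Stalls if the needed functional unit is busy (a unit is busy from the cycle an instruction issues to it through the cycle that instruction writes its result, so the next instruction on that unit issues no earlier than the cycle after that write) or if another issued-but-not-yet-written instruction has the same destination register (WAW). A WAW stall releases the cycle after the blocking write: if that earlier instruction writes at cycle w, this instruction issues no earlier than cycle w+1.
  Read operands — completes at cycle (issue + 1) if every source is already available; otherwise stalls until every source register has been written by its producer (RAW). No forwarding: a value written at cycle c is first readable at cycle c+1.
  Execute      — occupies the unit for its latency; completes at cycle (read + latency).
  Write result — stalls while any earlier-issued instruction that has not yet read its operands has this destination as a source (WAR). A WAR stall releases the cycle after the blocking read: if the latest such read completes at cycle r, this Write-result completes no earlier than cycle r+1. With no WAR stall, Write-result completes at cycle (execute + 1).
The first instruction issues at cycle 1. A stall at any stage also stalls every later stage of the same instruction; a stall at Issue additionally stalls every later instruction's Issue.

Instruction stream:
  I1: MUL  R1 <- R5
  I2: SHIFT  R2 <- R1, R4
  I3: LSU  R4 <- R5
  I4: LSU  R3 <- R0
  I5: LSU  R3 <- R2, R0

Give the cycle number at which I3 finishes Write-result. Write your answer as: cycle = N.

cycle 1: I1 issues→MUL
cycle 2: I1 reads, I2 issues→SHIFT
cycle 3: I3 issues→LSU
cycle 4: I3 reads
cycle 5: I3 exec-done
cycle 8: I1 exec-done
cycle 9: I1 writes R1
cycle 10: I2 reads
cycle 11: I2 exec-done, I3 writes R4
cycle 12: I2 writes R2, I4 issues→LSU
cycle 13: I4 reads
cycle 14: I4 exec-done
cycle 15: I4 writes R3
cycle 16: I5 issues→LSU
cycle 17: I5 reads
cycle 18: I5 exec-done
cycle 19: I5 writes R3

cycle = 11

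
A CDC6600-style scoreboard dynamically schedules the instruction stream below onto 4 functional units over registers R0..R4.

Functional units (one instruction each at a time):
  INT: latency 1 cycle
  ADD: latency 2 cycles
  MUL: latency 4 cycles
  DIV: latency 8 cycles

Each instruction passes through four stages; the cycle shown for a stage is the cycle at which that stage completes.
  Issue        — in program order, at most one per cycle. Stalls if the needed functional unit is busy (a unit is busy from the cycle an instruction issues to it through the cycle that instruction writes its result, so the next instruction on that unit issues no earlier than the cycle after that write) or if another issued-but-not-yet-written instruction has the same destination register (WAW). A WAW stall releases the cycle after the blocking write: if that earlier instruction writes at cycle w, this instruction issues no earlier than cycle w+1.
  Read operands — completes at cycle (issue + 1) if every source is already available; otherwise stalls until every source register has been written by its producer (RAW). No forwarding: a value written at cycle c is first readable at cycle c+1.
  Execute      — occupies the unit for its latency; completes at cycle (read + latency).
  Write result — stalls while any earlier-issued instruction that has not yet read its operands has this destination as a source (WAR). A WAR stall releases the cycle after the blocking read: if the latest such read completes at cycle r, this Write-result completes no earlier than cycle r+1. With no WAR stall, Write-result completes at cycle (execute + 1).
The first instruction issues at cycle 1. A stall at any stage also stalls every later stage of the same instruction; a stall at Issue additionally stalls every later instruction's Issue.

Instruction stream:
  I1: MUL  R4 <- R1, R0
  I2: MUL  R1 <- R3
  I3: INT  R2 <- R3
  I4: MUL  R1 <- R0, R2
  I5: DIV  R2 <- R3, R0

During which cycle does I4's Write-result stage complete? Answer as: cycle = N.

cycle = 21

cycle 1: I1→MUL
cycle 2: I1 RO
cycle 6: I1 EX
cycle 7: I1 WR R4
cycle 8: I2→MUL
cycle 9: I2 RO; I3→INT
cycle 10: I3 RO
cycle 11: I3 EX
cycle 12: I3 WR R2
cycle 13: I2 EX
cycle 14: I2 WR R1
cycle 15: I4→MUL
cycle 16: I4 RO; I5→DIV
cycle 17: I5 RO
cycle 20: I4 EX
cycle 21: I4 WR R1
cycle 25: I5 EX
cycle 26: I5 WR R2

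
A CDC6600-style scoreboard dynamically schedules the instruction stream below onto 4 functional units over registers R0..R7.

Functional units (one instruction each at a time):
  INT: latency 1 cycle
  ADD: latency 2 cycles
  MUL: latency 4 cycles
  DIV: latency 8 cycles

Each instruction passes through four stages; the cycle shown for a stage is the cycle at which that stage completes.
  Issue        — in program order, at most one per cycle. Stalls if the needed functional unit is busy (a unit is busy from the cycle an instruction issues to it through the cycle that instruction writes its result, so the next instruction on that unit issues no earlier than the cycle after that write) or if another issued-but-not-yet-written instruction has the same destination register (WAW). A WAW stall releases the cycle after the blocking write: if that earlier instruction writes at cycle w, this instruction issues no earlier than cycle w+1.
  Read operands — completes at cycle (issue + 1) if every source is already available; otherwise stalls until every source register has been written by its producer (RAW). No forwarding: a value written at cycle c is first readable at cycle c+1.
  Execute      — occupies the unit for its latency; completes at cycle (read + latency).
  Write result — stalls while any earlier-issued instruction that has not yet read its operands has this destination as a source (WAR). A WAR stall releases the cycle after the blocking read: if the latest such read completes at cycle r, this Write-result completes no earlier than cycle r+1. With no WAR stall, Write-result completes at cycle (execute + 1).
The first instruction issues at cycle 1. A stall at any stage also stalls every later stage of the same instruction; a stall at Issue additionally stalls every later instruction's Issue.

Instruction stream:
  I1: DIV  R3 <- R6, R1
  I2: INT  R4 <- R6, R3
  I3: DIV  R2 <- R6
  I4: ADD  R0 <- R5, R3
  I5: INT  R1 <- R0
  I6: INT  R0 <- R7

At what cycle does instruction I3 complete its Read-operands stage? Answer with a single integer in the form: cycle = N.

cycle = 13

I1 -> (1, 2, 10, 11)
I2 -> (2, 12, 13, 14)  // RAW R3: wait I1 write@11
I3 -> (12, 13, 21, 22)  // struct: DIV busy until I1 writes@11
I4 -> (13, 14, 16, 17)
I5 -> (15, 18, 19, 20)  // struct: INT busy until I2 writes@14, RAW R0: wait I4 write@17
I6 -> (21, 22, 23, 24)  // struct: INT busy until I5 writes@20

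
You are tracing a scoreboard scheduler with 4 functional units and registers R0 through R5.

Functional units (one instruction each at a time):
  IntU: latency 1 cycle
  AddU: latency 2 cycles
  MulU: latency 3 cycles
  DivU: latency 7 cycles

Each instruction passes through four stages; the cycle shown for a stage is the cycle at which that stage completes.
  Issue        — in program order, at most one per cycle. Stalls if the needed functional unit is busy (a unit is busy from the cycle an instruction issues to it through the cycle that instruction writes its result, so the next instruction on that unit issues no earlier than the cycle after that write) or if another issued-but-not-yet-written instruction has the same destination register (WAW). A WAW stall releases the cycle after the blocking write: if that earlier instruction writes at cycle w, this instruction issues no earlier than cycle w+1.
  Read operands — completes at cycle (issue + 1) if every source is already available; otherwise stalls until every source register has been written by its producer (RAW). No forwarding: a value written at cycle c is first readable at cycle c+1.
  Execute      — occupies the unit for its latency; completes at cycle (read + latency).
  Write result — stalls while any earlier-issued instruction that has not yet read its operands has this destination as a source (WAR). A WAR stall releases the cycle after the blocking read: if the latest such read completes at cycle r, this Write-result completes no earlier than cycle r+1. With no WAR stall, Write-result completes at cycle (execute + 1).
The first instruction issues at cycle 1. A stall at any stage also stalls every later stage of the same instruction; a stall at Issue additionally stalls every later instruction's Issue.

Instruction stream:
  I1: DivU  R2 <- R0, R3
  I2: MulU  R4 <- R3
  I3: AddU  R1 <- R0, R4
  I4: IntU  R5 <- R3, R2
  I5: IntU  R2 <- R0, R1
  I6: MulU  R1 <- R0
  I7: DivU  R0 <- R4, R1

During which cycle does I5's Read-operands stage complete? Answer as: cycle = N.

cycle = 15

I1  is:1  ro:2  ex:9  wr:10
I2  is:2  ro:3  ex:6  wr:7
I3  is:3  ro:8  ex:10  wr:11  — RAW R4: wait I2 write@7
I4  is:4  ro:11  ex:12  wr:13  — RAW R2: wait I1 write@10
I5  is:14  ro:15  ex:16  wr:17  — struct: IntU busy until I4 writes@13
I6  is:15  ro:16  ex:19  wr:20
I7  is:16  ro:21  ex:28  wr:29  — RAW R1: wait I6 write@20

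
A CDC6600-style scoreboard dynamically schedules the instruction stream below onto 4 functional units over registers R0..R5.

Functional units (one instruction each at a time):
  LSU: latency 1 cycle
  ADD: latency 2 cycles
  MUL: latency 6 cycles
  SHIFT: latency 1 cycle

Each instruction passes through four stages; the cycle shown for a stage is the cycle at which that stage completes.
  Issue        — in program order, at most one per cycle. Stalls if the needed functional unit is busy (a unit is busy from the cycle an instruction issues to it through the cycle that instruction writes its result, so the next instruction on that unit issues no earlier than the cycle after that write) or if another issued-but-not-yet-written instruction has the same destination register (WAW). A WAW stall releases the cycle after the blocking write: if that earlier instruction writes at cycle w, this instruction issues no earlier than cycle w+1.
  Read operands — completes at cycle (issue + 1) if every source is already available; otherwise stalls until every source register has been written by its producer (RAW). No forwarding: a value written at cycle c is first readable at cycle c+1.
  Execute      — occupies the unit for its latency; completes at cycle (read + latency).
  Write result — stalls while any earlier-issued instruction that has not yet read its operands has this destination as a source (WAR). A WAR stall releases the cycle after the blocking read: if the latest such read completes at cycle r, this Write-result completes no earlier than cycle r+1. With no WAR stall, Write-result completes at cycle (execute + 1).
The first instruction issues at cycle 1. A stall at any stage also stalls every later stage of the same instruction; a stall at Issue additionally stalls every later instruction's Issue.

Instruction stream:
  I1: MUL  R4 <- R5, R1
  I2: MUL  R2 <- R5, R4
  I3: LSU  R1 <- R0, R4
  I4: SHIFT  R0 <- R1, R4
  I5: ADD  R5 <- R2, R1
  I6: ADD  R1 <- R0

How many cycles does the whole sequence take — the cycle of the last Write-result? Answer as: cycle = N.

  I1 | 1 | 2 | 8 | 9
  I2 | 10 | 11 | 17 | 18   struct: MUL busy until I1 writes@9
  I3 | 11 | 12 | 13 | 14
  I4 | 12 | 15 | 16 | 17   RAW R1: wait I3 write@14
  I5 | 13 | 19 | 21 | 22   RAW R2: wait I2 write@18
  I6 | 23 | 24 | 26 | 27   struct: ADD busy until I5 writes@22

cycle = 27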